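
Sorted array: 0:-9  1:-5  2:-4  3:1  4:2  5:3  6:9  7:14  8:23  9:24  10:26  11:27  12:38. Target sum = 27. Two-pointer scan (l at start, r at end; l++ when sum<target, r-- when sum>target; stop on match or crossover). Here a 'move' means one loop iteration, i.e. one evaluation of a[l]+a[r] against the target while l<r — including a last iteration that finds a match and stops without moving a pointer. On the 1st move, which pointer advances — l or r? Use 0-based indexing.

r

[0,12] -9+38=29 >27 → r--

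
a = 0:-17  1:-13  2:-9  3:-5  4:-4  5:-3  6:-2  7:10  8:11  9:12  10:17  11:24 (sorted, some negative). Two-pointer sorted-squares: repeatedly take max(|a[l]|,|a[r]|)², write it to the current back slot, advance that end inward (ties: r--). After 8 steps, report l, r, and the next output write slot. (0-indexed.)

l=3, r=6, next write slot=3

[0,11] |-17|<=|24| out[11]=576 → r--
[0,10] |-17|<=|17| out[10]=289 → r--
[0,9] |-17|>|12| out[9]=289 → l++
[1,9] |-13|>|12| out[8]=169 → l++
[2,9] |-9|<=|12| out[7]=144 → r--
[2,8] |-9|<=|11| out[6]=121 → r--
[2,7] |-9|<=|10| out[5]=100 → r--
[2,6] |-9|>|-2| out[4]=81 → l++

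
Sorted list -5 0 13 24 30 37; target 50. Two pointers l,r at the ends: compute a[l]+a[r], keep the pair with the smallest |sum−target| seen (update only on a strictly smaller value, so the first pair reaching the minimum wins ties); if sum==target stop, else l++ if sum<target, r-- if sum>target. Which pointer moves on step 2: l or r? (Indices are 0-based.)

l

[0,5] -5+37=32 d=18 * → l++
[1,5] 0+37=37 d=13 * → l++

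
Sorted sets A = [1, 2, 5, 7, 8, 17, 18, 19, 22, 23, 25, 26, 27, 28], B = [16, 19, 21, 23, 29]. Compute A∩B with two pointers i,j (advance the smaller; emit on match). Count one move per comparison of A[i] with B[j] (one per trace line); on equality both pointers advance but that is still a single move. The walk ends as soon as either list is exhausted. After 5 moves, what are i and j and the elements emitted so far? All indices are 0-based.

i=0 j=0: 1<16, i++
i=1 j=0: 2<16, i++
i=2 j=0: 5<16, i++
i=3 j=0: 7<16, i++
i=4 j=0: 8<16, i++

i=5, j=0, emitted=[]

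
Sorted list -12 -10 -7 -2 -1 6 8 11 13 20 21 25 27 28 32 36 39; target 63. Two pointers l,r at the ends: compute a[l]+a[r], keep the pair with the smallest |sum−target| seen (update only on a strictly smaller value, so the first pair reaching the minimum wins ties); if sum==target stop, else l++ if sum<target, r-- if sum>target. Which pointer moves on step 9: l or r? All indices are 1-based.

l=1 r=17: -12+39=27 d=36 *, l++
l=2 r=17: -10+39=29 d=34 *, l++
l=3 r=17: -7+39=32 d=31 *, l++
l=4 r=17: -2+39=37 d=26 *, l++
l=5 r=17: -1+39=38 d=25 *, l++
l=6 r=17: 6+39=45 d=18 *, l++
l=7 r=17: 8+39=47 d=16 *, l++
l=8 r=17: 11+39=50 d=13 *, l++
l=9 r=17: 13+39=52 d=11 *, l++

l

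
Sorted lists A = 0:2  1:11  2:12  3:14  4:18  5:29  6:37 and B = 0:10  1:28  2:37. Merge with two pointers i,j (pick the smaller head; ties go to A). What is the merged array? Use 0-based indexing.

i=0 j=0: A[i]=2<=B[j]=10 take 2, i++
i=1 j=0: A[i]=11>B[j]=10 take 10, j++
i=1 j=1: A[i]=11<=B[j]=28 take 11, i++
i=2 j=1: A[i]=12<=B[j]=28 take 12, i++
i=3 j=1: A[i]=14<=B[j]=28 take 14, i++
i=4 j=1: A[i]=18<=B[j]=28 take 18, i++
i=5 j=1: A[i]=29>B[j]=28 take 28, j++
i=5 j=2: A[i]=29<=B[j]=37 take 29, i++
i=6 j=2: A[i]=37<=B[j]=37 take 37, i++
i=7 j=2: A done, take B[j]=37, j++

[2, 10, 11, 12, 14, 18, 28, 29, 37, 37]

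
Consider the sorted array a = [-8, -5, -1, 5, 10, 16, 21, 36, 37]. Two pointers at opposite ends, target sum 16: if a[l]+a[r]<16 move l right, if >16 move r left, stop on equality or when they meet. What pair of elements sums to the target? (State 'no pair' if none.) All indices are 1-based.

[1,9] -8+37=29 >16 → r--
[1,8] -8+36=28 >16 → r--
[1,7] -8+21=13 <16 → l++
[2,7] -5+21=16 → found

(-5, 21)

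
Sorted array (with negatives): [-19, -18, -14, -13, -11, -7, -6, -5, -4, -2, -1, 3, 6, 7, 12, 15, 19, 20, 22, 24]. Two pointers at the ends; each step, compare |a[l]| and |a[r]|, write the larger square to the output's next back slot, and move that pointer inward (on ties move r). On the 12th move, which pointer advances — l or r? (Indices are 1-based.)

[1,20] |-19|<=|24| out[20]=576 → r--
[1,19] |-19|<=|22| out[19]=484 → r--
[1,18] |-19|<=|20| out[18]=400 → r--
[1,17] |-19|<=|19| out[17]=361 → r--
[1,16] |-19|>|15| out[16]=361 → l++
[2,16] |-18|>|15| out[15]=324 → l++
[3,16] |-14|<=|15| out[14]=225 → r--
[3,15] |-14|>|12| out[13]=196 → l++
[4,15] |-13|>|12| out[12]=169 → l++
[5,15] |-11|<=|12| out[11]=144 → r--
[5,14] |-11|>|7| out[10]=121 → l++
[6,14] |-7|<=|7| out[9]=49 → r--

r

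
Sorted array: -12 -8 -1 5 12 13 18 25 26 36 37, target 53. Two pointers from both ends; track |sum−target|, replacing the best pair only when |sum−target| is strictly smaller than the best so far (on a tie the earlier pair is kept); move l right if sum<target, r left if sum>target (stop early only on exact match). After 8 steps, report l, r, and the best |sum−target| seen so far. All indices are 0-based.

l=6, r=8, best |Δ|=1

[0,10] -12+37=25 d=28 * → l++
[1,10] -8+37=29 d=24 * → l++
[2,10] -1+37=36 d=17 * → l++
[3,10] 5+37=42 d=11 * → l++
[4,10] 12+37=49 d=4 * → l++
[5,10] 13+37=50 d=3 * → l++
[6,10] 18+37=55 d=2 * → r--
[6,9] 18+36=54 d=1 * → r--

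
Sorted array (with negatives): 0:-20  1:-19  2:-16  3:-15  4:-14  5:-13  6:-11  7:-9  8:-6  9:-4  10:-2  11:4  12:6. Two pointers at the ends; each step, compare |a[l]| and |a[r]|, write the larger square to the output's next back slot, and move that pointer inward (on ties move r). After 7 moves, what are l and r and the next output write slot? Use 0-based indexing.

l=7, r=12, next write slot=5

l=0 r=12: |-20|>|6| out[12]=400, l++
l=1 r=12: |-19|>|6| out[11]=361, l++
l=2 r=12: |-16|>|6| out[10]=256, l++
l=3 r=12: |-15|>|6| out[9]=225, l++
l=4 r=12: |-14|>|6| out[8]=196, l++
l=5 r=12: |-13|>|6| out[7]=169, l++
l=6 r=12: |-11|>|6| out[6]=121, l++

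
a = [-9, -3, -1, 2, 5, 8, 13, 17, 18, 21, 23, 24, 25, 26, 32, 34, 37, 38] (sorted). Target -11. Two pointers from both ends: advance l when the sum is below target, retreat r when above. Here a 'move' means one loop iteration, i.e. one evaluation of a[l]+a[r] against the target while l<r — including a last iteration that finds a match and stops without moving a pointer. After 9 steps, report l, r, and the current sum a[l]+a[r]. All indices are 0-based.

[0,17] -9+38=29 >-11 → r--
[0,16] -9+37=28 >-11 → r--
[0,15] -9+34=25 >-11 → r--
[0,14] -9+32=23 >-11 → r--
[0,13] -9+26=17 >-11 → r--
[0,12] -9+25=16 >-11 → r--
[0,11] -9+24=15 >-11 → r--
[0,10] -9+23=14 >-11 → r--
[0,9] -9+21=12 >-11 → r--

l=0, r=8, sum=9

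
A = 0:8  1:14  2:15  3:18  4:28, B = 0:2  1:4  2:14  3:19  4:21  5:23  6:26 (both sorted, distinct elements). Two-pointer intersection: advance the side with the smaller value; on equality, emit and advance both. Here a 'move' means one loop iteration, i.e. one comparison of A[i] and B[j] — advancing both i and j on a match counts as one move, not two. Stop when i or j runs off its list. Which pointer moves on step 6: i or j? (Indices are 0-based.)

i

i=0 j=0: 8>2, j++
i=0 j=1: 8>4, j++
i=0 j=2: 8<14, i++
i=1 j=2: 14==14 emit, i++,j++
i=2 j=3: 15<19, i++
i=3 j=3: 18<19, i++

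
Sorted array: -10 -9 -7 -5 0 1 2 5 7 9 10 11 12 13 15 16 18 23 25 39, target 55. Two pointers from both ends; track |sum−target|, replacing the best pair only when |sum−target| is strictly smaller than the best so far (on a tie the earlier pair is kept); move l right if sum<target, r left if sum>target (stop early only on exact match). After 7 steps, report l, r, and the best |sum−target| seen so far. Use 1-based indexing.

l=8, r=20, best |Δ|=14

[1,20] -10+39=29 d=26 * → l++
[2,20] -9+39=30 d=25 * → l++
[3,20] -7+39=32 d=23 * → l++
[4,20] -5+39=34 d=21 * → l++
[5,20] 0+39=39 d=16 * → l++
[6,20] 1+39=40 d=15 * → l++
[7,20] 2+39=41 d=14 * → l++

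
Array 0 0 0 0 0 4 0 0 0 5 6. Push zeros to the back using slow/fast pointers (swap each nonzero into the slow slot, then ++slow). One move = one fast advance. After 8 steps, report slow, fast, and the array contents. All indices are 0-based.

slow=0 fast=0: a[fast]=0, fast++
slow=0 fast=1: a[fast]=0, fast++
slow=0 fast=2: a[fast]=0, fast++
slow=0 fast=3: a[fast]=0, fast++
slow=0 fast=4: a[fast]=0, fast++
slow=0 fast=5: a[fast]=4≠0 swap→a[0]=4, slow++,fast++
slow=1 fast=6: a[fast]=0, fast++
slow=1 fast=7: a[fast]=0, fast++

slow=1, fast=8, a=[4, 0, 0, 0, 0, 0, 0, 0, 0, 5, 6]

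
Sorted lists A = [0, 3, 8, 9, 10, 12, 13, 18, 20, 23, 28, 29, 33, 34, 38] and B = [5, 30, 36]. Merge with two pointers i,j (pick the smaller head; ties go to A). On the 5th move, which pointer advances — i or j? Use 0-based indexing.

i=0 j=0: A[i]=0<=B[j]=5 take 0, i++
i=1 j=0: A[i]=3<=B[j]=5 take 3, i++
i=2 j=0: A[i]=8>B[j]=5 take 5, j++
i=2 j=1: A[i]=8<=B[j]=30 take 8, i++
i=3 j=1: A[i]=9<=B[j]=30 take 9, i++

i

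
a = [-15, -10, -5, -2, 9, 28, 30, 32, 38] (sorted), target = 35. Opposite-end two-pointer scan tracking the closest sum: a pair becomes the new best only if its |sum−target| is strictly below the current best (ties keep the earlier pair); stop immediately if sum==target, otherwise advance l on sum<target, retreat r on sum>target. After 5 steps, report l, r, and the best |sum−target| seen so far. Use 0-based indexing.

[0,8] -15+38=23 d=12 * → l++
[1,8] -10+38=28 d=7 * → l++
[2,8] -5+38=33 d=2 * → l++
[3,8] -2+38=36 d=1 * → r--
[3,7] -2+32=30 d=5 → l++

l=4, r=7, best |Δ|=1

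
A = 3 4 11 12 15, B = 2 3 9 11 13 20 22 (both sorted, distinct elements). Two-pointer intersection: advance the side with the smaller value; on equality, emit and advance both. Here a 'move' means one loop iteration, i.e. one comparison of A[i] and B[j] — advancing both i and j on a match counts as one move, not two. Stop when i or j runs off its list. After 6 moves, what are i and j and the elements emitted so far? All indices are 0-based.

i=4, j=4, emitted=[3, 11]

i=0 j=0: 3>2, j++
i=0 j=1: 3==3 emit, i++,j++
i=1 j=2: 4<9, i++
i=2 j=2: 11>9, j++
i=2 j=3: 11==11 emit, i++,j++
i=3 j=4: 12<13, i++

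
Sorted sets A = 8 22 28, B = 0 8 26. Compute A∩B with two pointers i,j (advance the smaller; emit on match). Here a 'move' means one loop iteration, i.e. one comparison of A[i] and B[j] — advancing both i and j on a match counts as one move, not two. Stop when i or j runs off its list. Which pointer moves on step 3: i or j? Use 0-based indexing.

[i=0,j=0] 8>0 → j++
[i=0,j=1] 8==8 emit → i++,j++
[i=1,j=2] 22<26 → i++

i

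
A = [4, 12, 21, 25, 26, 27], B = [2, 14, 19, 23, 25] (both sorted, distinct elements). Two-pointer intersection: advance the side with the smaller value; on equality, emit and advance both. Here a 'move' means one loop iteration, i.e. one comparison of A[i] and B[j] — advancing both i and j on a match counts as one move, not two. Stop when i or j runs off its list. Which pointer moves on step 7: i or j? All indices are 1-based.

j

[i=1,j=1] 4>2 → j++
[i=1,j=2] 4<14 → i++
[i=2,j=2] 12<14 → i++
[i=3,j=2] 21>14 → j++
[i=3,j=3] 21>19 → j++
[i=3,j=4] 21<23 → i++
[i=4,j=4] 25>23 → j++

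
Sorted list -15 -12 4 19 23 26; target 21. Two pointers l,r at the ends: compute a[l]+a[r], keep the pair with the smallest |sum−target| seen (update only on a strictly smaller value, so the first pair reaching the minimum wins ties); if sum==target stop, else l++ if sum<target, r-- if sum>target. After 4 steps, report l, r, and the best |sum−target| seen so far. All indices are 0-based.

l=2, r=3, best |Δ|=6

l=0 r=5: -15+26=11 d=10 *, l++
l=1 r=5: -12+26=14 d=7 *, l++
l=2 r=5: 4+26=30 d=9, r--
l=2 r=4: 4+23=27 d=6 *, r--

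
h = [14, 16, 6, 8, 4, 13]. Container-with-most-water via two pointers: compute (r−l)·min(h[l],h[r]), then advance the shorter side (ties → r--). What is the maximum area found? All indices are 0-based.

l=0 r=5: min(14,13)*5=65 best=65 *, r--
l=0 r=4: min(14,4)*4=16 best=65, r--
l=0 r=3: min(14,8)*3=24 best=65, r--
l=0 r=2: min(14,6)*2=12 best=65, r--
l=0 r=1: min(14,16)*1=14 best=65, l++

max area = 65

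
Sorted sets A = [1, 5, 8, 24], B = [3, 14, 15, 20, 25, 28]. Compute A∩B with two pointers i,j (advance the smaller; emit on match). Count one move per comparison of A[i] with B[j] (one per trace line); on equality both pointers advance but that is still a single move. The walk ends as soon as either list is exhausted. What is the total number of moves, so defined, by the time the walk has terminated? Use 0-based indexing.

i=0 j=0: 1<3, i++
i=1 j=0: 5>3, j++
i=1 j=1: 5<14, i++
i=2 j=1: 8<14, i++
i=3 j=1: 24>14, j++
i=3 j=2: 24>15, j++
i=3 j=3: 24>20, j++
i=3 j=4: 24<25, i++

8 moves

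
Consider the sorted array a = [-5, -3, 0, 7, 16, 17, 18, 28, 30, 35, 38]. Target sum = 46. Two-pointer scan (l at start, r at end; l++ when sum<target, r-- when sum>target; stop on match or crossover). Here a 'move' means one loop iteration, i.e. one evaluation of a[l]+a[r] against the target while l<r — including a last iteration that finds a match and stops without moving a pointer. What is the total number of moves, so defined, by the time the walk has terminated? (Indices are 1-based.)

7 moves

[1,11] -5+38=33 <46 → l++
[2,11] -3+38=35 <46 → l++
[3,11] 0+38=38 <46 → l++
[4,11] 7+38=45 <46 → l++
[5,11] 16+38=54 >46 → r--
[5,10] 16+35=51 >46 → r--
[5,9] 16+30=46 → found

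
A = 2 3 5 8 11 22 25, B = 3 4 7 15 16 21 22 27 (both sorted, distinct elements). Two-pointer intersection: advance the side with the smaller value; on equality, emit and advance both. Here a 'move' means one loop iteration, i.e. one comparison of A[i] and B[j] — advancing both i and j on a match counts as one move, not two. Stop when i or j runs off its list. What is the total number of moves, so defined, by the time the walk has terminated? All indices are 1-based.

i=1 j=1: 2<3, i++
i=2 j=1: 3==3 emit, i++,j++
i=3 j=2: 5>4, j++
i=3 j=3: 5<7, i++
i=4 j=3: 8>7, j++
i=4 j=4: 8<15, i++
i=5 j=4: 11<15, i++
i=6 j=4: 22>15, j++
i=6 j=5: 22>16, j++
i=6 j=6: 22>21, j++
i=6 j=7: 22==22 emit, i++,j++
i=7 j=8: 25<27, i++

12 moves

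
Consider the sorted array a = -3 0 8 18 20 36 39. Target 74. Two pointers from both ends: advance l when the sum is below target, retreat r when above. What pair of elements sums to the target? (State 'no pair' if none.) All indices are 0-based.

[0,6] -3+39=36 <74 → l++
[1,6] 0+39=39 <74 → l++
[2,6] 8+39=47 <74 → l++
[3,6] 18+39=57 <74 → l++
[4,6] 20+39=59 <74 → l++
[5,6] 36+39=75 >74 → r--

no pair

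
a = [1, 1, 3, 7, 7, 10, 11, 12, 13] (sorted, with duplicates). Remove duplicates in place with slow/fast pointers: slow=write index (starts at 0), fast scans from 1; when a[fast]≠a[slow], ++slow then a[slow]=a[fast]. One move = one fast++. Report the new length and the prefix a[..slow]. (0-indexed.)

slow=0 fast=1: a[fast]=1=a[slow] dup, fast++
slow=0 fast=2: a[fast]=3≠a[slow]=1 write a[1]=3, slow++,fast++
slow=1 fast=3: a[fast]=7≠a[slow]=3 write a[2]=7, slow++,fast++
slow=2 fast=4: a[fast]=7=a[slow] dup, fast++
slow=2 fast=5: a[fast]=10≠a[slow]=7 write a[3]=10, slow++,fast++
slow=3 fast=6: a[fast]=11≠a[slow]=10 write a[4]=11, slow++,fast++
slow=4 fast=7: a[fast]=12≠a[slow]=11 write a[5]=12, slow++,fast++
slow=5 fast=8: a[fast]=13≠a[slow]=12 write a[6]=13, slow++,fast++

length 7; prefix = [1, 3, 7, 10, 11, 12, 13]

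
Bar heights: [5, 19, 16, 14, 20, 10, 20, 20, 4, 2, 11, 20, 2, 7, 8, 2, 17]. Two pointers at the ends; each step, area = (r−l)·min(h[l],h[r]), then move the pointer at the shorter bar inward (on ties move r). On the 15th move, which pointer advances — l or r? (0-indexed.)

r

l=0 r=16: min(5,17)*16=80 best=80 *, l++
l=1 r=16: min(19,17)*15=255 best=255 *, r--
l=1 r=15: min(19,2)*14=28 best=255, r--
l=1 r=14: min(19,8)*13=104 best=255, r--
l=1 r=13: min(19,7)*12=84 best=255, r--
l=1 r=12: min(19,2)*11=22 best=255, r--
l=1 r=11: min(19,20)*10=190 best=255, l++
l=2 r=11: min(16,20)*9=144 best=255, l++
l=3 r=11: min(14,20)*8=112 best=255, l++
l=4 r=11: min(20,20)*7=140 best=255, r--
l=4 r=10: min(20,11)*6=66 best=255, r--
l=4 r=9: min(20,2)*5=10 best=255, r--
l=4 r=8: min(20,4)*4=16 best=255, r--
l=4 r=7: min(20,20)*3=60 best=255, r--
l=4 r=6: min(20,20)*2=40 best=255, r--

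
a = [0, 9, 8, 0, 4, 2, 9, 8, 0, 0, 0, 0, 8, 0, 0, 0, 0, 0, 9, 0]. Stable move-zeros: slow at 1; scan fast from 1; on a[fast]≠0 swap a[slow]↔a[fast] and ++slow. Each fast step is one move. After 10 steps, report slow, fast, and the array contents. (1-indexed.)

slow=7, fast=11, a=[9, 8, 4, 2, 9, 8, 0, 0, 0, 0, 0, 0, 8, 0, 0, 0, 0, 0, 9, 0]

(s=1,f=1) a[fast]=0 → fast++
(s=1,f=2) a[fast]=9≠0 swap→a[1]=9 → slow++,fast++
(s=2,f=3) a[fast]=8≠0 swap→a[2]=8 → slow++,fast++
(s=3,f=4) a[fast]=0 → fast++
(s=3,f=5) a[fast]=4≠0 swap→a[3]=4 → slow++,fast++
(s=4,f=6) a[fast]=2≠0 swap→a[4]=2 → slow++,fast++
(s=5,f=7) a[fast]=9≠0 swap→a[5]=9 → slow++,fast++
(s=6,f=8) a[fast]=8≠0 swap→a[6]=8 → slow++,fast++
(s=7,f=9) a[fast]=0 → fast++
(s=7,f=10) a[fast]=0 → fast++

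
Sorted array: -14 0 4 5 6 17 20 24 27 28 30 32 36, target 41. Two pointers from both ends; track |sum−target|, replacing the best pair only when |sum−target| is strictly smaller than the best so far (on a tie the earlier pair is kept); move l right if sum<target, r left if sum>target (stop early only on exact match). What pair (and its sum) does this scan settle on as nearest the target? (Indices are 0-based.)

[0,12] -14+36=22 d=19 * → l++
[1,12] 0+36=36 d=5 * → l++
[2,12] 4+36=40 d=1 * → l++
[3,12] 5+36=41 d=0 * → stop

pair (5, 36) with sum 41 (|Δ|=0)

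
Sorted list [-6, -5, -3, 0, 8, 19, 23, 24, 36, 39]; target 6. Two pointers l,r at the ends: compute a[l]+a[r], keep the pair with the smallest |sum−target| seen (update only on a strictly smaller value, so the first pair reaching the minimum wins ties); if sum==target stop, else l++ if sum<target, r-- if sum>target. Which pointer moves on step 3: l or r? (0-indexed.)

[0,9] -6+39=33 d=27 * → r--
[0,8] -6+36=30 d=24 * → r--
[0,7] -6+24=18 d=12 * → r--

r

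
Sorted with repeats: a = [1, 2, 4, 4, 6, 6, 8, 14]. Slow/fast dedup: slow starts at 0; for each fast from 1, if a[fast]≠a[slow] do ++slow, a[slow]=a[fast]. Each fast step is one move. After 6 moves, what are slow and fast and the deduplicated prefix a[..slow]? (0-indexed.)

(s=0,f=1) a[fast]=2≠a[slow]=1 write a[1]=2 → slow++,fast++
(s=1,f=2) a[fast]=4≠a[slow]=2 write a[2]=4 → slow++,fast++
(s=2,f=3) a[fast]=4=a[slow] dup → fast++
(s=2,f=4) a[fast]=6≠a[slow]=4 write a[3]=6 → slow++,fast++
(s=3,f=5) a[fast]=6=a[slow] dup → fast++
(s=3,f=6) a[fast]=8≠a[slow]=6 write a[4]=8 → slow++,fast++

slow=4, fast=7, prefix=[1, 2, 4, 6, 8]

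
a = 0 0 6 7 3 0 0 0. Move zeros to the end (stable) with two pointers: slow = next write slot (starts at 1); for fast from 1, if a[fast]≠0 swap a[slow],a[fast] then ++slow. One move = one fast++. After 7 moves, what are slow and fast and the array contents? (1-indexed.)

slow=4, fast=8, a=[6, 7, 3, 0, 0, 0, 0, 0]

(s=1,f=1) a[fast]=0 → fast++
(s=1,f=2) a[fast]=0 → fast++
(s=1,f=3) a[fast]=6≠0 swap→a[1]=6 → slow++,fast++
(s=2,f=4) a[fast]=7≠0 swap→a[2]=7 → slow++,fast++
(s=3,f=5) a[fast]=3≠0 swap→a[3]=3 → slow++,fast++
(s=4,f=6) a[fast]=0 → fast++
(s=4,f=7) a[fast]=0 → fast++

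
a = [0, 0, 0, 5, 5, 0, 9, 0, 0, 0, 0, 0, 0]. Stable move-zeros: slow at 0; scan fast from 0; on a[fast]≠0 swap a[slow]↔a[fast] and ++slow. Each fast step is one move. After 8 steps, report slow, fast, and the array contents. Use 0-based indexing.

slow=0 fast=0: a[fast]=0, fast++
slow=0 fast=1: a[fast]=0, fast++
slow=0 fast=2: a[fast]=0, fast++
slow=0 fast=3: a[fast]=5≠0 swap→a[0]=5, slow++,fast++
slow=1 fast=4: a[fast]=5≠0 swap→a[1]=5, slow++,fast++
slow=2 fast=5: a[fast]=0, fast++
slow=2 fast=6: a[fast]=9≠0 swap→a[2]=9, slow++,fast++
slow=3 fast=7: a[fast]=0, fast++

slow=3, fast=8, a=[5, 5, 9, 0, 0, 0, 0, 0, 0, 0, 0, 0, 0]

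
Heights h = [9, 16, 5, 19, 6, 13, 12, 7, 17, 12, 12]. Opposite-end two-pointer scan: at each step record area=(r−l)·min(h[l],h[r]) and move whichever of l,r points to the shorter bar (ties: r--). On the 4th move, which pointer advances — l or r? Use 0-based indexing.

l

[0,10] min(9,12)*10=90 best=90 * → l++
[1,10] min(16,12)*9=108 best=108 * → r--
[1,9] min(16,12)*8=96 best=108 → r--
[1,8] min(16,17)*7=112 best=112 * → l++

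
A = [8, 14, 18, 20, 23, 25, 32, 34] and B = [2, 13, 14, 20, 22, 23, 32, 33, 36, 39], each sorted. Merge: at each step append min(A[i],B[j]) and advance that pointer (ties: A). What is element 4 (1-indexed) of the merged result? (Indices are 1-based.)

merged[4] = 14

[i=1,j=1] A[i]=8>B[j]=2 take 2 → j++
[i=1,j=2] A[i]=8<=B[j]=13 take 8 → i++
[i=2,j=2] A[i]=14>B[j]=13 take 13 → j++
[i=2,j=3] A[i]=14<=B[j]=14 take 14 → i++
[i=3,j=3] A[i]=18>B[j]=14 take 14 → j++
[i=3,j=4] A[i]=18<=B[j]=20 take 18 → i++
[i=4,j=4] A[i]=20<=B[j]=20 take 20 → i++
[i=5,j=4] A[i]=23>B[j]=20 take 20 → j++
[i=5,j=5] A[i]=23>B[j]=22 take 22 → j++
[i=5,j=6] A[i]=23<=B[j]=23 take 23 → i++
[i=6,j=6] A[i]=25>B[j]=23 take 23 → j++
[i=6,j=7] A[i]=25<=B[j]=32 take 25 → i++
[i=7,j=7] A[i]=32<=B[j]=32 take 32 → i++
[i=8,j=7] A[i]=34>B[j]=32 take 32 → j++
[i=8,j=8] A[i]=34>B[j]=33 take 33 → j++
[i=8,j=9] A[i]=34<=B[j]=36 take 34 → i++
[i=9,j=9] A done, take B[j]=36 → j++
[i=9,j=10] A done, take B[j]=39 → j++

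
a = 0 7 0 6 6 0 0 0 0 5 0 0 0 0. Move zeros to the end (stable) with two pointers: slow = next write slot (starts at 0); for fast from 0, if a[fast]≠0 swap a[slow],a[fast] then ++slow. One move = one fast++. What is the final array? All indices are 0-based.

[7, 6, 6, 5, 0, 0, 0, 0, 0, 0, 0, 0, 0, 0]

(s=0,f=0) a[fast]=0 → fast++
(s=0,f=1) a[fast]=7≠0 swap→a[0]=7 → slow++,fast++
(s=1,f=2) a[fast]=0 → fast++
(s=1,f=3) a[fast]=6≠0 swap→a[1]=6 → slow++,fast++
(s=2,f=4) a[fast]=6≠0 swap→a[2]=6 → slow++,fast++
(s=3,f=5) a[fast]=0 → fast++
(s=3,f=6) a[fast]=0 → fast++
(s=3,f=7) a[fast]=0 → fast++
(s=3,f=8) a[fast]=0 → fast++
(s=3,f=9) a[fast]=5≠0 swap→a[3]=5 → slow++,fast++
(s=4,f=10) a[fast]=0 → fast++
(s=4,f=11) a[fast]=0 → fast++
(s=4,f=12) a[fast]=0 → fast++
(s=4,f=13) a[fast]=0 → fast++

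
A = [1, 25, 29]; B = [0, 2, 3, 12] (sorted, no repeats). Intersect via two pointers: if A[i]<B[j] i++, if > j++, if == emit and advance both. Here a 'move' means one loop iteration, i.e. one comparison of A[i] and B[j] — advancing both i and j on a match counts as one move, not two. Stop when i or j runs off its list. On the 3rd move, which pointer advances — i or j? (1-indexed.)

j

[i=1,j=1] 1>0 → j++
[i=1,j=2] 1<2 → i++
[i=2,j=2] 25>2 → j++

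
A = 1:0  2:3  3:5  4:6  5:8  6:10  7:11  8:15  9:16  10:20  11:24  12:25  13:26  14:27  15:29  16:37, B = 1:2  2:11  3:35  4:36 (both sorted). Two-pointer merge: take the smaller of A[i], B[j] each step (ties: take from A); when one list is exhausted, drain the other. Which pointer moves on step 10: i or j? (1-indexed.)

i

i=1 j=1: A[i]=0<=B[j]=2 take 0, i++
i=2 j=1: A[i]=3>B[j]=2 take 2, j++
i=2 j=2: A[i]=3<=B[j]=11 take 3, i++
i=3 j=2: A[i]=5<=B[j]=11 take 5, i++
i=4 j=2: A[i]=6<=B[j]=11 take 6, i++
i=5 j=2: A[i]=8<=B[j]=11 take 8, i++
i=6 j=2: A[i]=10<=B[j]=11 take 10, i++
i=7 j=2: A[i]=11<=B[j]=11 take 11, i++
i=8 j=2: A[i]=15>B[j]=11 take 11, j++
i=8 j=3: A[i]=15<=B[j]=35 take 15, i++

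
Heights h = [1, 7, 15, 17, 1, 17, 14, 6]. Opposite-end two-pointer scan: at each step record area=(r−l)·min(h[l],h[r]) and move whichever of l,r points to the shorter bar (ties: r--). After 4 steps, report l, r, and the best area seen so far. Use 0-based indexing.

l=2, r=5, best area=56

[0,7] min(1,6)*7=7 best=7 * → l++
[1,7] min(7,6)*6=36 best=36 * → r--
[1,6] min(7,14)*5=35 best=36 → l++
[2,6] min(15,14)*4=56 best=56 * → r--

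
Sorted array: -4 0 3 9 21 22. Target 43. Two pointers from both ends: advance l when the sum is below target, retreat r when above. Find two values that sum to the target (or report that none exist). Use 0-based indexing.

[0,5] -4+22=18 <43 → l++
[1,5] 0+22=22 <43 → l++
[2,5] 3+22=25 <43 → l++
[3,5] 9+22=31 <43 → l++
[4,5] 21+22=43 → found

(21, 22)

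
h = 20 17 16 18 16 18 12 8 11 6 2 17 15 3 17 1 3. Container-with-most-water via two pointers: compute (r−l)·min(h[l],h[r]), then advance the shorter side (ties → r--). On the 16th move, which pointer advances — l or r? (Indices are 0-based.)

l=0 r=16: min(20,3)*16=48 best=48 *, r--
l=0 r=15: min(20,1)*15=15 best=48, r--
l=0 r=14: min(20,17)*14=238 best=238 *, r--
l=0 r=13: min(20,3)*13=39 best=238, r--
l=0 r=12: min(20,15)*12=180 best=238, r--
l=0 r=11: min(20,17)*11=187 best=238, r--
l=0 r=10: min(20,2)*10=20 best=238, r--
l=0 r=9: min(20,6)*9=54 best=238, r--
l=0 r=8: min(20,11)*8=88 best=238, r--
l=0 r=7: min(20,8)*7=56 best=238, r--
l=0 r=6: min(20,12)*6=72 best=238, r--
l=0 r=5: min(20,18)*5=90 best=238, r--
l=0 r=4: min(20,16)*4=64 best=238, r--
l=0 r=3: min(20,18)*3=54 best=238, r--
l=0 r=2: min(20,16)*2=32 best=238, r--
l=0 r=1: min(20,17)*1=17 best=238, r--

r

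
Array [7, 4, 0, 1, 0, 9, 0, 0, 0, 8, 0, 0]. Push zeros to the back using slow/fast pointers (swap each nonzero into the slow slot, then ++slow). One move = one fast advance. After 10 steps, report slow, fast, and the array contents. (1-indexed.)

slow=6, fast=11, a=[7, 4, 1, 9, 8, 0, 0, 0, 0, 0, 0, 0]

(s=1,f=1) a[fast]=7≠0 swap→a[1]=7 → slow++,fast++
(s=2,f=2) a[fast]=4≠0 swap→a[2]=4 → slow++,fast++
(s=3,f=3) a[fast]=0 → fast++
(s=3,f=4) a[fast]=1≠0 swap→a[3]=1 → slow++,fast++
(s=4,f=5) a[fast]=0 → fast++
(s=4,f=6) a[fast]=9≠0 swap→a[4]=9 → slow++,fast++
(s=5,f=7) a[fast]=0 → fast++
(s=5,f=8) a[fast]=0 → fast++
(s=5,f=9) a[fast]=0 → fast++
(s=5,f=10) a[fast]=8≠0 swap→a[5]=8 → slow++,fast++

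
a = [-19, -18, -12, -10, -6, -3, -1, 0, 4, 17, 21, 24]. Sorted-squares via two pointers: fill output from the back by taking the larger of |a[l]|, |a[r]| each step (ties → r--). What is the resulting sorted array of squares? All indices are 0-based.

l=0 r=11: |-19|<=|24| out[11]=576, r--
l=0 r=10: |-19|<=|21| out[10]=441, r--
l=0 r=9: |-19|>|17| out[9]=361, l++
l=1 r=9: |-18|>|17| out[8]=324, l++
l=2 r=9: |-12|<=|17| out[7]=289, r--
l=2 r=8: |-12|>|4| out[6]=144, l++
l=3 r=8: |-10|>|4| out[5]=100, l++
l=4 r=8: |-6|>|4| out[4]=36, l++
l=5 r=8: |-3|<=|4| out[3]=16, r--
l=5 r=7: |-3|>|0| out[2]=9, l++
l=6 r=7: |-1|>|0| out[1]=1, l++
l=7 r=7: |0|<=|0| out[0]=0, r--

[0, 1, 9, 16, 36, 100, 144, 289, 324, 361, 441, 576]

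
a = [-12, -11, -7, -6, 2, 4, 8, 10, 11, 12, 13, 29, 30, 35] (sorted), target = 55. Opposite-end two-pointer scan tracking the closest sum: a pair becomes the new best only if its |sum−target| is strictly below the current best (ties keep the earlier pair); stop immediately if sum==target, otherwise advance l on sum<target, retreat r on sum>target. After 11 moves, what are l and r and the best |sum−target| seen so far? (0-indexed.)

l=11, r=13, best |Δ|=7

[0,13] -12+35=23 d=32 * → l++
[1,13] -11+35=24 d=31 * → l++
[2,13] -7+35=28 d=27 * → l++
[3,13] -6+35=29 d=26 * → l++
[4,13] 2+35=37 d=18 * → l++
[5,13] 4+35=39 d=16 * → l++
[6,13] 8+35=43 d=12 * → l++
[7,13] 10+35=45 d=10 * → l++
[8,13] 11+35=46 d=9 * → l++
[9,13] 12+35=47 d=8 * → l++
[10,13] 13+35=48 d=7 * → l++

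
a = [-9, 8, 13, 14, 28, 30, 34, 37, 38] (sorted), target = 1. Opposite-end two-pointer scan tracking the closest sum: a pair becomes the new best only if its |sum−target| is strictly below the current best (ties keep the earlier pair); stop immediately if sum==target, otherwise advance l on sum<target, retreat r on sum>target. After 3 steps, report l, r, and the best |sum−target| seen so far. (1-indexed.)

l=1, r=6, best |Δ|=24

l=1 r=9: -9+38=29 d=28 *, r--
l=1 r=8: -9+37=28 d=27 *, r--
l=1 r=7: -9+34=25 d=24 *, r--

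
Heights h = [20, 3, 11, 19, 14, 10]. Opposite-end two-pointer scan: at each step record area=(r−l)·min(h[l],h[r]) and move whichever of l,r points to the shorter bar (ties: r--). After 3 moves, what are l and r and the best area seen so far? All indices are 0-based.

l=0, r=2, best area=57

[0,5] min(20,10)*5=50 best=50 * → r--
[0,4] min(20,14)*4=56 best=56 * → r--
[0,3] min(20,19)*3=57 best=57 * → r--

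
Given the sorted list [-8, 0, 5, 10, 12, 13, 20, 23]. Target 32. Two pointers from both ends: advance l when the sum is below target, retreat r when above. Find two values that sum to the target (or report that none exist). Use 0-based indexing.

(12, 20)

l=0 r=7: -8+23=15 <32, l++
l=1 r=7: 0+23=23 <32, l++
l=2 r=7: 5+23=28 <32, l++
l=3 r=7: 10+23=33 >32, r--
l=3 r=6: 10+20=30 <32, l++
l=4 r=6: 12+20=32, found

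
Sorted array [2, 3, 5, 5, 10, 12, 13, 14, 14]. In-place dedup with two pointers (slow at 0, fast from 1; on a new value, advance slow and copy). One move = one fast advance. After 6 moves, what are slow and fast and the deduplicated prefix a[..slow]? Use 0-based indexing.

slow=5, fast=7, prefix=[2, 3, 5, 10, 12, 13]

slow=0 fast=1: a[fast]=3≠a[slow]=2 write a[1]=3, slow++,fast++
slow=1 fast=2: a[fast]=5≠a[slow]=3 write a[2]=5, slow++,fast++
slow=2 fast=3: a[fast]=5=a[slow] dup, fast++
slow=2 fast=4: a[fast]=10≠a[slow]=5 write a[3]=10, slow++,fast++
slow=3 fast=5: a[fast]=12≠a[slow]=10 write a[4]=12, slow++,fast++
slow=4 fast=6: a[fast]=13≠a[slow]=12 write a[5]=13, slow++,fast++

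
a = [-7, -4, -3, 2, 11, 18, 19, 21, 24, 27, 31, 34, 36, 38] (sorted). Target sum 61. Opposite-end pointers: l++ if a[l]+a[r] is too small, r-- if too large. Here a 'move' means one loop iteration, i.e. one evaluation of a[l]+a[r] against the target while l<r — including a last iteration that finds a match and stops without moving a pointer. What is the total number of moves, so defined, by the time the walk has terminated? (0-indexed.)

[0,13] -7+38=31 <61 → l++
[1,13] -4+38=34 <61 → l++
[2,13] -3+38=35 <61 → l++
[3,13] 2+38=40 <61 → l++
[4,13] 11+38=49 <61 → l++
[5,13] 18+38=56 <61 → l++
[6,13] 19+38=57 <61 → l++
[7,13] 21+38=59 <61 → l++
[8,13] 24+38=62 >61 → r--
[8,12] 24+36=60 <61 → l++
[9,12] 27+36=63 >61 → r--
[9,11] 27+34=61 → found

12 moves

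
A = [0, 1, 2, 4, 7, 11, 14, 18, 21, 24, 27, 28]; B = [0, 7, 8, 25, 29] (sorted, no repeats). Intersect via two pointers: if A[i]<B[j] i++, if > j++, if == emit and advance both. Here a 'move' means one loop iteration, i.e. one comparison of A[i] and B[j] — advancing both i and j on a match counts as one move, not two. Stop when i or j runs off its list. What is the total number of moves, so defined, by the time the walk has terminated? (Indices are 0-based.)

[i=0,j=0] 0==0 emit → i++,j++
[i=1,j=1] 1<7 → i++
[i=2,j=1] 2<7 → i++
[i=3,j=1] 4<7 → i++
[i=4,j=1] 7==7 emit → i++,j++
[i=5,j=2] 11>8 → j++
[i=5,j=3] 11<25 → i++
[i=6,j=3] 14<25 → i++
[i=7,j=3] 18<25 → i++
[i=8,j=3] 21<25 → i++
[i=9,j=3] 24<25 → i++
[i=10,j=3] 27>25 → j++
[i=10,j=4] 27<29 → i++
[i=11,j=4] 28<29 → i++

14 moves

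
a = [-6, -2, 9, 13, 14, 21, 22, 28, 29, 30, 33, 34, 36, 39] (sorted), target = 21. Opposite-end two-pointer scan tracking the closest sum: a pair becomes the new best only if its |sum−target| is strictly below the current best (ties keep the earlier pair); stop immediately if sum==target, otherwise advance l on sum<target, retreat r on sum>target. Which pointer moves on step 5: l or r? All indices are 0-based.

l=0 r=13: -6+39=33 d=12 *, r--
l=0 r=12: -6+36=30 d=9 *, r--
l=0 r=11: -6+34=28 d=7 *, r--
l=0 r=10: -6+33=27 d=6 *, r--
l=0 r=9: -6+30=24 d=3 *, r--

r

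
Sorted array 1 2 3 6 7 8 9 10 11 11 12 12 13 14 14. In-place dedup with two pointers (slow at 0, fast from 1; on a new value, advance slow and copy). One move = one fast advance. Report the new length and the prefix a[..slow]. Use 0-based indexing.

length 12; prefix = [1, 2, 3, 6, 7, 8, 9, 10, 11, 12, 13, 14]

(s=0,f=1) a[fast]=2≠a[slow]=1 write a[1]=2 → slow++,fast++
(s=1,f=2) a[fast]=3≠a[slow]=2 write a[2]=3 → slow++,fast++
(s=2,f=3) a[fast]=6≠a[slow]=3 write a[3]=6 → slow++,fast++
(s=3,f=4) a[fast]=7≠a[slow]=6 write a[4]=7 → slow++,fast++
(s=4,f=5) a[fast]=8≠a[slow]=7 write a[5]=8 → slow++,fast++
(s=5,f=6) a[fast]=9≠a[slow]=8 write a[6]=9 → slow++,fast++
(s=6,f=7) a[fast]=10≠a[slow]=9 write a[7]=10 → slow++,fast++
(s=7,f=8) a[fast]=11≠a[slow]=10 write a[8]=11 → slow++,fast++
(s=8,f=9) a[fast]=11=a[slow] dup → fast++
(s=8,f=10) a[fast]=12≠a[slow]=11 write a[9]=12 → slow++,fast++
(s=9,f=11) a[fast]=12=a[slow] dup → fast++
(s=9,f=12) a[fast]=13≠a[slow]=12 write a[10]=13 → slow++,fast++
(s=10,f=13) a[fast]=14≠a[slow]=13 write a[11]=14 → slow++,fast++
(s=11,f=14) a[fast]=14=a[slow] dup → fast++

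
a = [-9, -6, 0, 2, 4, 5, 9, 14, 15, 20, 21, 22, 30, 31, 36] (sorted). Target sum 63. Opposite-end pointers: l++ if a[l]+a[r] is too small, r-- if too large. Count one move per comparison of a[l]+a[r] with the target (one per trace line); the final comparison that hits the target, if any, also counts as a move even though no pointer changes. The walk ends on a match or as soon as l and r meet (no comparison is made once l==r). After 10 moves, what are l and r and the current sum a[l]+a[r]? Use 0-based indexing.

l=0 r=14: -9+36=27 <63, l++
l=1 r=14: -6+36=30 <63, l++
l=2 r=14: 0+36=36 <63, l++
l=3 r=14: 2+36=38 <63, l++
l=4 r=14: 4+36=40 <63, l++
l=5 r=14: 5+36=41 <63, l++
l=6 r=14: 9+36=45 <63, l++
l=7 r=14: 14+36=50 <63, l++
l=8 r=14: 15+36=51 <63, l++
l=9 r=14: 20+36=56 <63, l++

l=10, r=14, sum=57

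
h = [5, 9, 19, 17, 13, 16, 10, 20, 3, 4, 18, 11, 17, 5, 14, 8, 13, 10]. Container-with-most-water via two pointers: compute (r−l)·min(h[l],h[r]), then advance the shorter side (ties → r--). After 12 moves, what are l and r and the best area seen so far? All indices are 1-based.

l=1 r=18: min(5,10)*17=85 best=85 *, l++
l=2 r=18: min(9,10)*16=144 best=144 *, l++
l=3 r=18: min(19,10)*15=150 best=150 *, r--
l=3 r=17: min(19,13)*14=182 best=182 *, r--
l=3 r=16: min(19,8)*13=104 best=182, r--
l=3 r=15: min(19,14)*12=168 best=182, r--
l=3 r=14: min(19,5)*11=55 best=182, r--
l=3 r=13: min(19,17)*10=170 best=182, r--
l=3 r=12: min(19,11)*9=99 best=182, r--
l=3 r=11: min(19,18)*8=144 best=182, r--
l=3 r=10: min(19,4)*7=28 best=182, r--
l=3 r=9: min(19,3)*6=18 best=182, r--

l=3, r=8, best area=182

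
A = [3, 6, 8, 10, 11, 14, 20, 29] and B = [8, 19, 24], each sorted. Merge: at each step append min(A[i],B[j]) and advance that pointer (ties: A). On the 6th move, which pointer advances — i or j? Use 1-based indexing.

i

[i=1,j=1] A[i]=3<=B[j]=8 take 3 → i++
[i=2,j=1] A[i]=6<=B[j]=8 take 6 → i++
[i=3,j=1] A[i]=8<=B[j]=8 take 8 → i++
[i=4,j=1] A[i]=10>B[j]=8 take 8 → j++
[i=4,j=2] A[i]=10<=B[j]=19 take 10 → i++
[i=5,j=2] A[i]=11<=B[j]=19 take 11 → i++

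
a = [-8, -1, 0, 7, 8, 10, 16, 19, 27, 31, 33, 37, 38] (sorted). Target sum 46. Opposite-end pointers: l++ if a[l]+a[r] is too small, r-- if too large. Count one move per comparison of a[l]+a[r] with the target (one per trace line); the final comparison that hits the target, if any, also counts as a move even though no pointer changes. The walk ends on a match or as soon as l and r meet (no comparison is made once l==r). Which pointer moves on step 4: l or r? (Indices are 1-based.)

l

[1,13] -8+38=30 <46 → l++
[2,13] -1+38=37 <46 → l++
[3,13] 0+38=38 <46 → l++
[4,13] 7+38=45 <46 → l++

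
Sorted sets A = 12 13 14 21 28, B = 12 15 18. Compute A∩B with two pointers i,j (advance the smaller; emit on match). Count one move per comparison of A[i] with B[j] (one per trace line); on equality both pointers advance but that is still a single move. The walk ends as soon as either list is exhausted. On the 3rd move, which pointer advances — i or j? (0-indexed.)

i

i=0 j=0: 12==12 emit, i++,j++
i=1 j=1: 13<15, i++
i=2 j=1: 14<15, i++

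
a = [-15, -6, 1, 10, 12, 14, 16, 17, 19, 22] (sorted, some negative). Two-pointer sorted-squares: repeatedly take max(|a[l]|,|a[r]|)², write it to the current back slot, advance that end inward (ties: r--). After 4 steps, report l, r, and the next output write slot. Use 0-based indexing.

l=0, r=5, next write slot=5

[0,9] |-15|<=|22| out[9]=484 → r--
[0,8] |-15|<=|19| out[8]=361 → r--
[0,7] |-15|<=|17| out[7]=289 → r--
[0,6] |-15|<=|16| out[6]=256 → r--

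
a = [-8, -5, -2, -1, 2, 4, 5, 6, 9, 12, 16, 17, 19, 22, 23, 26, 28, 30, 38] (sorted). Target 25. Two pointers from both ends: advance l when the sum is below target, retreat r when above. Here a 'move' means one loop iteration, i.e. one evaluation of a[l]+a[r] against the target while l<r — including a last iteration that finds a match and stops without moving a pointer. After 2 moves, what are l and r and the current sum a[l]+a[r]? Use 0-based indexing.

[0,18] -8+38=30 >25 → r--
[0,17] -8+30=22 <25 → l++

l=1, r=17, sum=25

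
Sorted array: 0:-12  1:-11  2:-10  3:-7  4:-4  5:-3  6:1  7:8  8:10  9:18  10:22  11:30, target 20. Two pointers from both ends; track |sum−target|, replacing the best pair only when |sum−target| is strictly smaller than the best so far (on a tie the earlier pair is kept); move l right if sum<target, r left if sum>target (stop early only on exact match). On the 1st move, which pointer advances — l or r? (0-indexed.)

l

l=0 r=11: -12+30=18 d=2 *, l++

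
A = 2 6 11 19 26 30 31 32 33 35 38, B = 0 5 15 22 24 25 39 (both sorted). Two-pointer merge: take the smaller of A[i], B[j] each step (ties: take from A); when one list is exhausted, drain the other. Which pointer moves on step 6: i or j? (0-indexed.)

[i=0,j=0] A[i]=2>B[j]=0 take 0 → j++
[i=0,j=1] A[i]=2<=B[j]=5 take 2 → i++
[i=1,j=1] A[i]=6>B[j]=5 take 5 → j++
[i=1,j=2] A[i]=6<=B[j]=15 take 6 → i++
[i=2,j=2] A[i]=11<=B[j]=15 take 11 → i++
[i=3,j=2] A[i]=19>B[j]=15 take 15 → j++

j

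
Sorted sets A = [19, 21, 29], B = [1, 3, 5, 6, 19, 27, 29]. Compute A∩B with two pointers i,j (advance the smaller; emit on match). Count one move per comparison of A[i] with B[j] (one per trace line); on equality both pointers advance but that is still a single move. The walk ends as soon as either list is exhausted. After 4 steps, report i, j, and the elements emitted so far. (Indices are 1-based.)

i=1, j=5, emitted=[]

[i=1,j=1] 19>1 → j++
[i=1,j=2] 19>3 → j++
[i=1,j=3] 19>5 → j++
[i=1,j=4] 19>6 → j++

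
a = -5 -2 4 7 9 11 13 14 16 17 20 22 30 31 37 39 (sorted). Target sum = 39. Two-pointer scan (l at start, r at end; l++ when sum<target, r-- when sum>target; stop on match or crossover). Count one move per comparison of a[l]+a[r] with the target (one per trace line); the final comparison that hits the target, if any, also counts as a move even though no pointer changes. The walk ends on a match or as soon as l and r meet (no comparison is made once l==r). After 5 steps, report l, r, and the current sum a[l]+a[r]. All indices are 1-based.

[1,16] -5+39=34 <39 → l++
[2,16] -2+39=37 <39 → l++
[3,16] 4+39=43 >39 → r--
[3,15] 4+37=41 >39 → r--
[3,14] 4+31=35 <39 → l++

l=4, r=14, sum=38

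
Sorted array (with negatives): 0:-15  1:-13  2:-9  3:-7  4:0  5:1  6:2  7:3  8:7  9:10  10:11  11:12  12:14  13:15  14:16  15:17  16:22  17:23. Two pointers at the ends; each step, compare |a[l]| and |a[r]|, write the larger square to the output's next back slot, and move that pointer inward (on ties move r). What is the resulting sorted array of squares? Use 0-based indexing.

[0, 1, 4, 9, 49, 49, 81, 100, 121, 144, 169, 196, 225, 225, 256, 289, 484, 529]

l=0 r=17: |-15|<=|23| out[17]=529, r--
l=0 r=16: |-15|<=|22| out[16]=484, r--
l=0 r=15: |-15|<=|17| out[15]=289, r--
l=0 r=14: |-15|<=|16| out[14]=256, r--
l=0 r=13: |-15|<=|15| out[13]=225, r--
l=0 r=12: |-15|>|14| out[12]=225, l++
l=1 r=12: |-13|<=|14| out[11]=196, r--
l=1 r=11: |-13|>|12| out[10]=169, l++
l=2 r=11: |-9|<=|12| out[9]=144, r--
l=2 r=10: |-9|<=|11| out[8]=121, r--
l=2 r=9: |-9|<=|10| out[7]=100, r--
l=2 r=8: |-9|>|7| out[6]=81, l++
l=3 r=8: |-7|<=|7| out[5]=49, r--
l=3 r=7: |-7|>|3| out[4]=49, l++
l=4 r=7: |0|<=|3| out[3]=9, r--
l=4 r=6: |0|<=|2| out[2]=4, r--
l=4 r=5: |0|<=|1| out[1]=1, r--
l=4 r=4: |0|<=|0| out[0]=0, r--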